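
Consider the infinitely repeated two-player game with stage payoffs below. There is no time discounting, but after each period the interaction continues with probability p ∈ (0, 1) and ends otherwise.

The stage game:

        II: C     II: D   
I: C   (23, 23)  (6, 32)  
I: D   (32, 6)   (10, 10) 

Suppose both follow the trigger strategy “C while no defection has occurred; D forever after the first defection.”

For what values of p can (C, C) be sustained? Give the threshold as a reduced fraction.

9/22

With no time discounting, the continuation probability p plays the role of the discount factor.
Grim-trigger IC: 23/(1−p) ≥ 32 + 10p/(1−p) ⇒ p ≥ (32−23)/(32−10) = 9/22.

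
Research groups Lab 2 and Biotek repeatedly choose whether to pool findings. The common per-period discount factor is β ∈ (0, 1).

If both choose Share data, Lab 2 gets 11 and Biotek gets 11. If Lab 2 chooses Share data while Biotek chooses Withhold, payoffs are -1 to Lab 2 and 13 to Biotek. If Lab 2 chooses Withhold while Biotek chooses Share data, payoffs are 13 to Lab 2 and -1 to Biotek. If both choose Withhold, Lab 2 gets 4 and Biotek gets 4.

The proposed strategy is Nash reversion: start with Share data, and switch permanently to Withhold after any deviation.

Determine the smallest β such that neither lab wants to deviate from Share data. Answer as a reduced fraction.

Under grim trigger the critical discount factor is (T−C)/(T−P) with T = 13, C = 11, P = 4.
β* = (13−11)/(13−4) = 2/9.

2/9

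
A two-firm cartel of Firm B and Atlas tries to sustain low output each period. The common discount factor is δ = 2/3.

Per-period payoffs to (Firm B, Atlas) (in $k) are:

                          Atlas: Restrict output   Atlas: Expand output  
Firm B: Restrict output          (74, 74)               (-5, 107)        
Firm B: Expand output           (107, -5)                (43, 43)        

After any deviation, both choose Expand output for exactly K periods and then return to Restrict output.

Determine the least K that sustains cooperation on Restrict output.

No profitable deviation requires (74−43)(δ+…+δ^K) ≥ 107−74, i.e. δ+…+δ^K ≥ 33/31 ≈ 1.0645.
With δ = 2/3, the partial sums are K=1: 0.6667, K=2: 1.1111.
K = 2 is the first length at which the sum reaches 1.0645.

2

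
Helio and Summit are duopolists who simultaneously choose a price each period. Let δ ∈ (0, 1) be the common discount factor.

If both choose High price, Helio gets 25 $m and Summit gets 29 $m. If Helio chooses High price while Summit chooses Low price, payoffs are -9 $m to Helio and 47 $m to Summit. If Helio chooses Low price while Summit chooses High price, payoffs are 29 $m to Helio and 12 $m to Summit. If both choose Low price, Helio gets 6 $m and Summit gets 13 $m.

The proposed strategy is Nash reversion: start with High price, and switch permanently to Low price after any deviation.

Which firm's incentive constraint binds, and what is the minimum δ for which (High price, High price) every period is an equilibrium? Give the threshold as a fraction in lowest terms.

Helio: cooperation gives 25 each period; deviation gives 29 once then 6 forever.
  25/(1−δ) ≥ 29 + 6δ/(1−δ) ⇒ δ ≥ 4/23.
Summit: cooperation gives 29 each period; deviation gives 47 once then 13 forever.
  δ ≥ 18/34 = 9/17.
Both must hold, so the binding constraint is Summit's: δ ≥ 9/17.

Summit; δ ≥ 9/17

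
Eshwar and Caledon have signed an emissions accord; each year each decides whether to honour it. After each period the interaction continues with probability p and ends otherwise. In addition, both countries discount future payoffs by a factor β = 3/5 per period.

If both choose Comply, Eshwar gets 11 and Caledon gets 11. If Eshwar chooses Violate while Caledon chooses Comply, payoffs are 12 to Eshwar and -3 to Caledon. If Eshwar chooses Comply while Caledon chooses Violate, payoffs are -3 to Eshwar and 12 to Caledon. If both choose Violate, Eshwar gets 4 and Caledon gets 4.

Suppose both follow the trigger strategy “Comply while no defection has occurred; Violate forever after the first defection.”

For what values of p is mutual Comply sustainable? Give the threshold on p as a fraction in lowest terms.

With continuation probability p and discount β, the effective per-period discount factor is βp.
Grim-trigger IC: βp ≥ (12−11)/(12−4) = 1/8.
So p ≥ (1/8)/(3/5) = 5/24.

5/24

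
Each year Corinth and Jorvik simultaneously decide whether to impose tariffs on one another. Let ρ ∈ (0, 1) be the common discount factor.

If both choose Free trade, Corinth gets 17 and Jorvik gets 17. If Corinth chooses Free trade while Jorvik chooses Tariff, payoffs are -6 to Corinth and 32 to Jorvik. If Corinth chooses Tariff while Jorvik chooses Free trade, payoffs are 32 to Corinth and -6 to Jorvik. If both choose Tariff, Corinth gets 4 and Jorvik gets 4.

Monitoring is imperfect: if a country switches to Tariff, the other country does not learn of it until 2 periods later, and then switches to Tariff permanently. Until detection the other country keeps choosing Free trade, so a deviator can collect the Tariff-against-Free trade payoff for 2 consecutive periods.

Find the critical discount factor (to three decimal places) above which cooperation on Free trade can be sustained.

The best deviation is to choose Tariff for all 2 undetected periods, earning 32 each, then 4 forever once detected.
Deviation value: 32(1−ρ^2)/(1−ρ) + 4ρ^2/(1−ρ); cooperation value: 17/(1−ρ).
IC: 17 ≥ 32(1−ρ^2) + 4ρ^2 = 32 − 28ρ^2.
So ρ^2 ≥ 15/28, giving ρ ≥ (15/28)^(1/2) ≈ 0.732.

0.732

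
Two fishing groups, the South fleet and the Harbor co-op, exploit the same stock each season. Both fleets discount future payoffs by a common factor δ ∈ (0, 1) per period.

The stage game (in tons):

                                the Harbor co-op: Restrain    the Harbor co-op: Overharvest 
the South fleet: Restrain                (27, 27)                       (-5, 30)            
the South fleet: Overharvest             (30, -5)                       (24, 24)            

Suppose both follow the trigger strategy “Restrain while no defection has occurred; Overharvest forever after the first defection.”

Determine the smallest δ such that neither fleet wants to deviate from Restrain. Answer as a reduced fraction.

Under grim trigger the critical discount factor is (T−C)/(T−P) with T = 30, C = 27, P = 24.
δ* = (30−27)/(30−24) = 3/6 = 1/2.

1/2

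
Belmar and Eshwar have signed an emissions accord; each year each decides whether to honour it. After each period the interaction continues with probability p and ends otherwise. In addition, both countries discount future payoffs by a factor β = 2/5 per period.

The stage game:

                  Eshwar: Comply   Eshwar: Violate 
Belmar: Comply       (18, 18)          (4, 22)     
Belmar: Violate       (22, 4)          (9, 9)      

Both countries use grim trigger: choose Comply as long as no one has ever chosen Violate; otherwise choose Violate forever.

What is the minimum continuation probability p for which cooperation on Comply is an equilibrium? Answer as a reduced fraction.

Expected continuation weight on next period's payoff is β·p = 2/5·p, which plays the role of the discount factor.
Cooperation requires 2/5·p ≥ (22−18)/(22−9) = 4/13, hence p ≥ 10/13.

10/13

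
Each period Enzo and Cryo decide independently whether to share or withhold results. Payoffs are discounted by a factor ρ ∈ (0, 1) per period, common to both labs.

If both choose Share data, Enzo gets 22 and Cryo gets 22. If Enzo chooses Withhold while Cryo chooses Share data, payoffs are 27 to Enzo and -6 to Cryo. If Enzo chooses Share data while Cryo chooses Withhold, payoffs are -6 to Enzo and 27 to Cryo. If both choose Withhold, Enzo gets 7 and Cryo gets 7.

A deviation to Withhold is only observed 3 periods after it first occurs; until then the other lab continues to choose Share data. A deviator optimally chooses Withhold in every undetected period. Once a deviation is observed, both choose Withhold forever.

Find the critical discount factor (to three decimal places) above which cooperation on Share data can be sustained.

0.630

The best deviation is to choose Withhold for all 3 undetected periods, earning 27 each, then 7 forever once detected.
Deviation value: 27(1−ρ^3)/(1−ρ) + 7ρ^3/(1−ρ); cooperation value: 22/(1−ρ).
IC: 22 ≥ 27(1−ρ^3) + 7ρ^3 = 27 − 20ρ^3.
So ρ^3 ≥ 5/20 = 1/4, giving ρ ≥ (1/4)^(1/3) ≈ 0.630.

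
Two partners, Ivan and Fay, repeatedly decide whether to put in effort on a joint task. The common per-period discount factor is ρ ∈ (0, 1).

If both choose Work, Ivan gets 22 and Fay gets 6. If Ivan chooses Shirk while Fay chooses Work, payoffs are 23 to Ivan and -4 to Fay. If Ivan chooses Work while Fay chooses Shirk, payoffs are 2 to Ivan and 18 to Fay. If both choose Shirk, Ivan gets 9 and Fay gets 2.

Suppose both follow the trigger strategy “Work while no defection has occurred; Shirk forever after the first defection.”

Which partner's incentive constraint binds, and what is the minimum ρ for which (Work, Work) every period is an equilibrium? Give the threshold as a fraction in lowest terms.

Fay; ρ ≥ 3/4

Ivan: cooperation gives 22 each period; deviation gives 23 once then 9 forever.
  22/(1−ρ) ≥ 23 + 9ρ/(1−ρ) ⇒ ρ ≥ 1/14.
Fay: cooperation gives 6 each period; deviation gives 18 once then 2 forever.
  ρ ≥ 12/16 = 3/4.
Both must hold, so the binding constraint is Fay's: ρ ≥ 3/4.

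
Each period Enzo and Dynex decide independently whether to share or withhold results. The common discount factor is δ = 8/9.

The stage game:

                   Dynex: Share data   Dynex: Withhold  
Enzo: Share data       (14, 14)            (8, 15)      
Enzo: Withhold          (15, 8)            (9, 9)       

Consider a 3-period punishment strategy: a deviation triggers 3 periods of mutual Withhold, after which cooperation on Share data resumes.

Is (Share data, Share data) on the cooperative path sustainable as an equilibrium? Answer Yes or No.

Yes

Comparing payoff streams over the 4 periods until play realigns: cooperate → 14(1+δ+…+δ^3); deviate → 15 + 9(δ+…+δ^3).
Cooperation is sustained iff (14−9)(δ+…+δ^3) ≥ 15−14.
δ+…+δ^3 = 8/9·(1−(8/9)^3)/(1−8/9) = 2.3813, and (15−14)/(14−9) = 0.2000.
2.3813 ≥ 0.2000, so cooperation is sustainable.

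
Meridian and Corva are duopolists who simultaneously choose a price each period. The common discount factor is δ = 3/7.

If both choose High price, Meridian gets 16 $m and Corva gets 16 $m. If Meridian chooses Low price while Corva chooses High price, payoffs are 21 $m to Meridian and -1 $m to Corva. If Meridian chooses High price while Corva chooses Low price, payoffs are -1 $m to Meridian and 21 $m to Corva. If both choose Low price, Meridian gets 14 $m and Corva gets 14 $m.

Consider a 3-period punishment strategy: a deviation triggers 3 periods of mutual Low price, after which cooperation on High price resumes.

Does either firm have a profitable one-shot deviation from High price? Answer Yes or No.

Yes

Comparing payoff streams over the 4 periods until play realigns: cooperate → 16(1+δ+…+δ^3); deviate → 21 + 14(δ+…+δ^3).
Cooperation is sustained iff (16−14)(δ+…+δ^3) ≥ 21−16.
δ+…+δ^3 = 3/7·(1−(3/7)^3)/(1−3/7) = 0.6910, and (21−16)/(16−14) = 2.5000.
0.6910 < 2.5000, so cooperation is not sustainable.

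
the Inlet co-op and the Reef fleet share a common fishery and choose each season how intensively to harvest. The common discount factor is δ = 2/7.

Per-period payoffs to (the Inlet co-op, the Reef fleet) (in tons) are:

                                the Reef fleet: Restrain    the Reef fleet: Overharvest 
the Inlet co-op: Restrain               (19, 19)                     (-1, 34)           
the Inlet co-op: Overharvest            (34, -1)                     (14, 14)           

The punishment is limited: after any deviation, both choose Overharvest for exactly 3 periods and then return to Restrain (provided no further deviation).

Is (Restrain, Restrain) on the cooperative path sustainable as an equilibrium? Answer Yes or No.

A one-shot deviation gives 34 now, then 14 for 3 periods, then back to 19.
Gain from deviating: (34−19) today; loss: (19−14) in each of the next 3 periods.
No-deviation condition: (19−14)(δ+…+δ^3) ≥ 34−19, i.e. δ+…+δ^3 ≥ 3.
At δ = 2/7: δ+…+δ^3 = 0.3907 < 3.0000.
So cooperation is not sustainable.

No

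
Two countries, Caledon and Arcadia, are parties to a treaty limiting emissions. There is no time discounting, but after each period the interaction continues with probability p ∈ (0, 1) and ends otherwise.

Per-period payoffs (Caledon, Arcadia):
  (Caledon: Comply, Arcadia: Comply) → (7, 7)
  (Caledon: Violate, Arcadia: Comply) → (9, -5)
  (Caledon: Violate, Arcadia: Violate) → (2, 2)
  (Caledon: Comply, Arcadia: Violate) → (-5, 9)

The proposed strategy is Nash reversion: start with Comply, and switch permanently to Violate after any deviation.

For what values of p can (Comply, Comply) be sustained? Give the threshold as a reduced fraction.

2/7

With no time discounting, the continuation probability p plays the role of the discount factor.
Grim-trigger IC: 7/(1−p) ≥ 9 + 2p/(1−p) ⇒ p ≥ (9−7)/(9−2) = 2/7.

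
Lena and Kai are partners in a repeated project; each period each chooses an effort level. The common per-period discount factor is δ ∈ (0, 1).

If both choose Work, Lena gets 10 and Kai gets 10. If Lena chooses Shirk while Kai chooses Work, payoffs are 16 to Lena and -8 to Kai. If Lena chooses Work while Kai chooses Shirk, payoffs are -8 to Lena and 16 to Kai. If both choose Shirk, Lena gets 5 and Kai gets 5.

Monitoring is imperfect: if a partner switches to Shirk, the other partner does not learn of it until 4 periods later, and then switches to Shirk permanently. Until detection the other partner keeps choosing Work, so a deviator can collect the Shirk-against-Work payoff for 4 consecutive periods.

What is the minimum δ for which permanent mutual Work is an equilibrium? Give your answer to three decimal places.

0.859

A deviator earns 16 for 4 periods, then 5 forever; cooperating earns 10 forever. Multiplying the IC by (1−δ):
10 ≥ 16(1−δ^4) + 5δ^4, so 11·δ^4 ≥ 6 and δ^4 ≥ 6/11.
δ ≥ (6/11)^(1/4) ≈ 0.859.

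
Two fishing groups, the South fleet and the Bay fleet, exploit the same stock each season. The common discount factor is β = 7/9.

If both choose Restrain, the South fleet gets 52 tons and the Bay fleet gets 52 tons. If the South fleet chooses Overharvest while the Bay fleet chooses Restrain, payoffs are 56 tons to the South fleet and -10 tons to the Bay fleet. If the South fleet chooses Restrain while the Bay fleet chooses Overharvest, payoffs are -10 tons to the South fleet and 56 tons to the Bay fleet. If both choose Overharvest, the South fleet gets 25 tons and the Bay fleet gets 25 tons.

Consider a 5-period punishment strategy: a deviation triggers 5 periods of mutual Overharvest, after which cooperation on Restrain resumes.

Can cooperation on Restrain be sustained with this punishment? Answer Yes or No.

Comparing payoff streams over the 6 periods until play realigns: cooperate → 52(1+β+…+β^5); deviate → 56 + 25(β+…+β^5).
Cooperation is sustained iff (52−25)(β+…+β^5) ≥ 56−52.
β+…+β^5 = 7/9·(1−(7/9)^5)/(1−7/9) = 2.5038, and (56−52)/(52−25) = 0.1481.
2.5038 ≥ 0.1481, so cooperation is sustainable.

Yes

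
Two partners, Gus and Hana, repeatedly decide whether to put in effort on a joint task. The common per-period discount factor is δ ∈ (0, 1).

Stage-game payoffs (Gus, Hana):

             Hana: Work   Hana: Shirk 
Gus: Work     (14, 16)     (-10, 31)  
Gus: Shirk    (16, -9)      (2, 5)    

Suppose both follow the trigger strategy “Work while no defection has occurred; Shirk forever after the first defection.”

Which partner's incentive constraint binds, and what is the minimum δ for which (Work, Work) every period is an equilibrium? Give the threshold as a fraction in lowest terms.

Gus's threshold: (16−14)/(16−2) = 1/7.
Hana's threshold: (31−16)/(31−5) = 15/26.
1/7 < 15/26, so Hana binds and δ* = 15/26.

Hana; δ ≥ 15/26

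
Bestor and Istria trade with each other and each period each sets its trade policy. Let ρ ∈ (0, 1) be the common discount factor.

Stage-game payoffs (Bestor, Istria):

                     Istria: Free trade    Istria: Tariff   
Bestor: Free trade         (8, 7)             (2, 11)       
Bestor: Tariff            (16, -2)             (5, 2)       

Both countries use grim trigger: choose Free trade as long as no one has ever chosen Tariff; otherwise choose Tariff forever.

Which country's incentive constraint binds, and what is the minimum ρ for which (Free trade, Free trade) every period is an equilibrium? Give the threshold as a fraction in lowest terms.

Bestor; ρ ≥ 8/11

Bestor: cooperation gives 8 each period; deviation gives 16 once then 5 forever.
  8/(1−ρ) ≥ 16 + 5ρ/(1−ρ) ⇒ ρ ≥ 8/11.
Istria: cooperation gives 7 each period; deviation gives 11 once then 2 forever.
  ρ ≥ 4/9.
Both must hold, so the binding constraint is Bestor's: ρ ≥ 8/11.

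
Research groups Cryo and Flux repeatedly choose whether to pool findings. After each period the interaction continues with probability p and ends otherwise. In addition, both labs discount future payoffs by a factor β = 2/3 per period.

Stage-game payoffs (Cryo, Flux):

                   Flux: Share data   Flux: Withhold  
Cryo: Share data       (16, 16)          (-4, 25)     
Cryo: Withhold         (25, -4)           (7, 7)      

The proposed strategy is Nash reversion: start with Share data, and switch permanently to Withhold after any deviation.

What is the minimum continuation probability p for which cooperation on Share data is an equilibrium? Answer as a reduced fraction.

3/4

With continuation probability p and discount β, the effective per-period discount factor is βp.
Grim-trigger IC: βp ≥ (25−16)/(25−7) = 1/2.
So p ≥ (1/2)/(2/3) = 3/4.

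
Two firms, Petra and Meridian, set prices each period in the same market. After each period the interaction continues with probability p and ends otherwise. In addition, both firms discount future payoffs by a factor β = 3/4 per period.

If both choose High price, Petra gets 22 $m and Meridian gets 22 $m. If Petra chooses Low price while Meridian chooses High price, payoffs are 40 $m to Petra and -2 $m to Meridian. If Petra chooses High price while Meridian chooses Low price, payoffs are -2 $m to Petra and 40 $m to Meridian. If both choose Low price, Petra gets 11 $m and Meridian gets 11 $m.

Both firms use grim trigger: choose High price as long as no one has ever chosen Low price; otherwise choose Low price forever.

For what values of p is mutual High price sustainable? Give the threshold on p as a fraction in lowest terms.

24/29

Expected continuation weight on next period's payoff is β·p = 3/4·p, which plays the role of the discount factor.
Cooperation requires 3/4·p ≥ (40−22)/(40−11) = 18/29, hence p ≥ 24/29.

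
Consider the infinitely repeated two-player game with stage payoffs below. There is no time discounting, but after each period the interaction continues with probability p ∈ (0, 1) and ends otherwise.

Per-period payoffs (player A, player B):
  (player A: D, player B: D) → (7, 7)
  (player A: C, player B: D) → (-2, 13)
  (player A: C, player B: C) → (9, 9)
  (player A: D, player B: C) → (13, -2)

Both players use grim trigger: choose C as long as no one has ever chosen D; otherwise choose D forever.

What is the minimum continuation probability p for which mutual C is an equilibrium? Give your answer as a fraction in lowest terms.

2/3

Expected cooperation value is 9 + p·9 + p²·9 + … = 9/(1−p); deviation gives 13 + p·7/(1−p).
9 ≥ 13(1−p) + 7p ⇒ 6p ≥ 4 ⇒ p ≥ 4/6 = 2/3.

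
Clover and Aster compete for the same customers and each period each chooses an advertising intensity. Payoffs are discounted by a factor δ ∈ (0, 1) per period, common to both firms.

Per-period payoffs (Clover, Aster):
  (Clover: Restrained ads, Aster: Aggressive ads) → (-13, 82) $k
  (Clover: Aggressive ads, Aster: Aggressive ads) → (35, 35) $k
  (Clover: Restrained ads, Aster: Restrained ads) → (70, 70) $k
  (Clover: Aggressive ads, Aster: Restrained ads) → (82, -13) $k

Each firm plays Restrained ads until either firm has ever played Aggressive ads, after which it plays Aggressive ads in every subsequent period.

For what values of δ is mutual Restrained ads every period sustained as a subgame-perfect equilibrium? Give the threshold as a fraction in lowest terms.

70/(1−δ) ≥ 82 + 35δ/(1−δ)
70 ≥ 82 − 47δ
δ ≥ 12/47.

12/47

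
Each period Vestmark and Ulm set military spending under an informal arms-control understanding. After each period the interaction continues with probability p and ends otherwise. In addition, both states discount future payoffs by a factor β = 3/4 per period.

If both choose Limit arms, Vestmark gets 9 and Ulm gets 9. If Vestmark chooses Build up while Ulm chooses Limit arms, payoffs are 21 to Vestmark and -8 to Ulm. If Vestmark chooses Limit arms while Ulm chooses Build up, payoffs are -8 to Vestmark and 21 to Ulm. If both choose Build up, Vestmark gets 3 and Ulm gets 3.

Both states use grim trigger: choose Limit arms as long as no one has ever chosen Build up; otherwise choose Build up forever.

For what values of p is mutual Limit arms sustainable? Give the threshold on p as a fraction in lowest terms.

8/9

With continuation probability p and discount β, the effective per-period discount factor is βp.
Grim-trigger IC: βp ≥ (21−9)/(21−3) = 2/3.
So p ≥ (2/3)/(3/4) = 8/9.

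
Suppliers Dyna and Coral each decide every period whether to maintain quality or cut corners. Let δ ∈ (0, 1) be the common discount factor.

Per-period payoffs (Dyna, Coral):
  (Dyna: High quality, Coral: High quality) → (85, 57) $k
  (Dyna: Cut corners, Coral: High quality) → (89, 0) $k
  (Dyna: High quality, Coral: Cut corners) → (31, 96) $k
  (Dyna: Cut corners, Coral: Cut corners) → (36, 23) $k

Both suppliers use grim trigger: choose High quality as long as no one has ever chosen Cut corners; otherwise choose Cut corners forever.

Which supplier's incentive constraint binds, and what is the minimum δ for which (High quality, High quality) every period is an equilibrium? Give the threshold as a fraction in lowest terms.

Coral; δ ≥ 39/73

Dyna's threshold: (89−85)/(89−36) = 4/53.
Coral's threshold: (96−57)/(96−23) = 39/73.
4/53 < 39/73, so Coral binds and δ* = 39/73.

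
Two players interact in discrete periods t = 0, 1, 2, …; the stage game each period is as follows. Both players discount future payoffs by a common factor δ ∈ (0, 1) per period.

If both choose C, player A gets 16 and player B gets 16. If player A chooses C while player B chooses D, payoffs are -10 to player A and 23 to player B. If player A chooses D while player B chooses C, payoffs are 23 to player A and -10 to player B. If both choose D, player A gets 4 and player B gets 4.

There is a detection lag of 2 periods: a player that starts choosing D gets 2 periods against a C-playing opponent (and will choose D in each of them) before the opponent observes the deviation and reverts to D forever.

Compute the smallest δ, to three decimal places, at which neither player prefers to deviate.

The best deviation is to choose D for all 2 undetected periods, earning 23 each, then 4 forever once detected.
Deviation value: 23(1−δ^2)/(1−δ) + 4δ^2/(1−δ); cooperation value: 16/(1−δ).
IC: 16 ≥ 23(1−δ^2) + 4δ^2 = 23 − 19δ^2.
So δ^2 ≥ 7/19, giving δ ≥ (7/19)^(1/2) ≈ 0.607.

0.607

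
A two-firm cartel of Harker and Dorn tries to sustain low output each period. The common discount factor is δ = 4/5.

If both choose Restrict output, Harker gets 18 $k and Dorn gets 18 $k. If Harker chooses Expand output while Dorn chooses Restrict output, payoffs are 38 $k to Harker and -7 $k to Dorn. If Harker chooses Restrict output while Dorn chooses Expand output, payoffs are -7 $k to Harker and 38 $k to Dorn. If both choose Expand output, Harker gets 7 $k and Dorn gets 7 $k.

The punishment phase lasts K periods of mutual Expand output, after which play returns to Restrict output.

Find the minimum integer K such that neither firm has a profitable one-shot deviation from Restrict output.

No profitable deviation requires (18−7)(δ+…+δ^K) ≥ 38−18, i.e. δ+…+δ^K ≥ 20/11 ≈ 1.8182.
With δ = 4/5, the partial sums are K=1: 0.8000, K=2: 1.4400, K=3: 1.9520.
K = 3 is the first length at which the sum reaches 1.8182.

3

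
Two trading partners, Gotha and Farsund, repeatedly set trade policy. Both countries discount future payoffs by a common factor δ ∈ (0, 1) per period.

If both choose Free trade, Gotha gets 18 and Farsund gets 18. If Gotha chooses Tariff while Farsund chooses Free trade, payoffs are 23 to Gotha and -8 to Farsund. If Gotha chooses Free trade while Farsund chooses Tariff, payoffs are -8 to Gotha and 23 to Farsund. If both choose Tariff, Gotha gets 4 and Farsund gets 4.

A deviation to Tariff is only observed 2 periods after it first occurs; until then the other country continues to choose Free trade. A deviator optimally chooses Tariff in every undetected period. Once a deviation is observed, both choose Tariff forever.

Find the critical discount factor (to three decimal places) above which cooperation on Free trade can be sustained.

0.513

A deviator earns 23 for 2 periods, then 4 forever; cooperating earns 18 forever. Multiplying the IC by (1−δ):
18 ≥ 23(1−δ^2) + 4δ^2, so 19·δ^2 ≥ 5 and δ^2 ≥ 5/19.
δ ≥ (5/19)^(1/2) ≈ 0.513.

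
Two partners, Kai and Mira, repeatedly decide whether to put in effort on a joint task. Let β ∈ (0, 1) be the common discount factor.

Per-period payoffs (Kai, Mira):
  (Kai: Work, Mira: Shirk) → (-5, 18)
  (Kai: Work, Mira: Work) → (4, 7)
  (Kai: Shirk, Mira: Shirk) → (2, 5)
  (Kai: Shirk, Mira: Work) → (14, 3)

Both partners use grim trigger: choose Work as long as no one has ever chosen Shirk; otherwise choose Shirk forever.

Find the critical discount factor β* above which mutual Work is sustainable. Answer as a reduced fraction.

11/13

For Kai: deviation gain 14−4 = 10, per-period punishment loss 4−2 = 2. IC gives β ≥ 10/12 = 5/6.
For Mira: gain 11, loss 2 per period, so β ≥ 11/13.
The tighter constraint is Mira's, so cooperation needs β ≥ 11/13.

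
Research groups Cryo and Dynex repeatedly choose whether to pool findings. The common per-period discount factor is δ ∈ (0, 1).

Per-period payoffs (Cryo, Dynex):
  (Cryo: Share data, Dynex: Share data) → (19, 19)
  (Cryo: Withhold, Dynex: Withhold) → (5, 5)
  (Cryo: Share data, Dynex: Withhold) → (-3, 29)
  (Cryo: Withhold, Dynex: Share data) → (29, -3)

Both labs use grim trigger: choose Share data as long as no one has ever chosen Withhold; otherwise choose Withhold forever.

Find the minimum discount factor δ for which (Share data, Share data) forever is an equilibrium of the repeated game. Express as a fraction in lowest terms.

5/12

Under grim trigger the critical discount factor is (T−C)/(T−P) with T = 29, C = 19, P = 5.
δ* = (29−19)/(29−5) = 10/24 = 5/12.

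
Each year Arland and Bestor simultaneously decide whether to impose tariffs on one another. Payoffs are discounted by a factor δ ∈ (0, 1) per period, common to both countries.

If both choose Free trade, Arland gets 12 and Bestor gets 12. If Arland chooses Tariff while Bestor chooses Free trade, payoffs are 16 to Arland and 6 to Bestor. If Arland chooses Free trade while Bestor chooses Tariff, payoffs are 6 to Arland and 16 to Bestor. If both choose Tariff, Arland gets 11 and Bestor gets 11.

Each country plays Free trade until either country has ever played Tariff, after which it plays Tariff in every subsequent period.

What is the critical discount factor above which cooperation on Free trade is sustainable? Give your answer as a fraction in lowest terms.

4/5

Cooperation forever yields 12 each period: 12/(1−δ).
Deviating yields 16 once, then 11 forever: 16 + 11δ/(1−δ).
No profitable deviation requires 12/(1−δ) ≥ 16 + 11δ/(1−δ).
Multiplying by (1−δ): 12 ≥ 16(1−δ) + 11δ = 16 − 5δ.
So 5δ ≥ 4, i.e. δ ≥ 4/5.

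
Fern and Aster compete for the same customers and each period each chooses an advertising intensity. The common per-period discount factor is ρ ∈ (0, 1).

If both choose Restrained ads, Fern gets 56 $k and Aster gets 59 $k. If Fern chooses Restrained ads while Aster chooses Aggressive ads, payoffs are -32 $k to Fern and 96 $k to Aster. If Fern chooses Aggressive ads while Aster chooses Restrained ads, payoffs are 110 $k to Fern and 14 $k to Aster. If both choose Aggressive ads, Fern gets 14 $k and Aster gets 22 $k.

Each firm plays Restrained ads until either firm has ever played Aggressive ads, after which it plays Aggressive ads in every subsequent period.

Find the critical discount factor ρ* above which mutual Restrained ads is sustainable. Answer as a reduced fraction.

9/16

Fern's threshold: (110−56)/(110−14) = 9/16.
Aster's threshold: (96−59)/(96−22) = 1/2.
9/16 > 1/2, so Fern binds and ρ* = 9/16.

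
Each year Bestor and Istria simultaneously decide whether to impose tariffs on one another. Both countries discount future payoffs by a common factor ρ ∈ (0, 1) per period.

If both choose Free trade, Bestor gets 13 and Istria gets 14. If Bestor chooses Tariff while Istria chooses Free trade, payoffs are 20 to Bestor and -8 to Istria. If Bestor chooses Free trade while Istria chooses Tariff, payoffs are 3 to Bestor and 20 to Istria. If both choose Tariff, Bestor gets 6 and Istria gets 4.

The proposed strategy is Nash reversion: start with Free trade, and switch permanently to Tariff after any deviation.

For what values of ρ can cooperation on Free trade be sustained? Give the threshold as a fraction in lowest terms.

1/2

Bestor's threshold: (20−13)/(20−6) = 1/2.
Istria's threshold: (20−14)/(20−4) = 3/8.
1/2 > 3/8, so Bestor binds and ρ* = 1/2.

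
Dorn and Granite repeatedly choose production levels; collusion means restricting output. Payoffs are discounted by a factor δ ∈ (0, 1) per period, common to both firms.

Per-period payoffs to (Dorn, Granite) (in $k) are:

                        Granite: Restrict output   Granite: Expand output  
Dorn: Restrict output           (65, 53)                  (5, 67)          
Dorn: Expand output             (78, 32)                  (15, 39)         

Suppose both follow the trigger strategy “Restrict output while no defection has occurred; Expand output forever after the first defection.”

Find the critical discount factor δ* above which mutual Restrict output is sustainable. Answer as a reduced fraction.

1/2

Dorn's threshold: (78−65)/(78−15) = 13/63.
Granite's threshold: (67−53)/(67−39) = 1/2.
13/63 < 1/2, so Granite binds and δ* = 1/2.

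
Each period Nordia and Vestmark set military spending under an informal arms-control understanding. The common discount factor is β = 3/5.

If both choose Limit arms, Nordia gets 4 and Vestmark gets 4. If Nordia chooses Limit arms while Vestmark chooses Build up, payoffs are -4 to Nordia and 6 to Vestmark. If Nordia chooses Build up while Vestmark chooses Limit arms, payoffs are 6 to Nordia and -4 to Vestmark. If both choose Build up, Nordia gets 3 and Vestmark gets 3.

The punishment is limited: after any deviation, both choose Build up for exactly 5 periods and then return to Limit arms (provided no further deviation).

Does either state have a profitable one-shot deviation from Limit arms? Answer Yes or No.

Comparing payoff streams over the 6 periods until play realigns: cooperate → 4(1+β+…+β^5); deviate → 6 + 3(β+…+β^5).
Cooperation is sustained iff (4−3)(β+…+β^5) ≥ 6−4.
β+…+β^5 = 3/5·(1−(3/5)^5)/(1−3/5) = 1.3834, and (6−4)/(4−3) = 2.0000.
1.3834 < 2.0000, so cooperation is not sustainable.

Yes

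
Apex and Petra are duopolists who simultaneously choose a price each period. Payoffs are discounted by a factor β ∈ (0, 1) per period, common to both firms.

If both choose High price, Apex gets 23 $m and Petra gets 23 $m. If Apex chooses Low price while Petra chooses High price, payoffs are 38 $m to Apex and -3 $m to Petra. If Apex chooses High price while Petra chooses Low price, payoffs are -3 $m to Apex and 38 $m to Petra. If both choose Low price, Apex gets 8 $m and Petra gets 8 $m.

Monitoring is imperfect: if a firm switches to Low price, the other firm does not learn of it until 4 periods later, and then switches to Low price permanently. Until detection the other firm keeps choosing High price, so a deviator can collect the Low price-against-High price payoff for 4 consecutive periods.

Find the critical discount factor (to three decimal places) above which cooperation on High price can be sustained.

Deviating for the 4 undetected periods gains 38−23 = 15 per period over cooperation, then loses 23−8 = 15 per period forever once punishment starts.
Gain: 15(1 + β + … + β^3); loss: 15·β^4/(1−β).
No profitable deviation ⇔ 15(1−β^4) ≤ 15·β^4, i.e. β^4 ≥ 15/(15+15) = 1/2.
Hence β ≥ (1/2)^(1/4) ≈ 0.841.

0.841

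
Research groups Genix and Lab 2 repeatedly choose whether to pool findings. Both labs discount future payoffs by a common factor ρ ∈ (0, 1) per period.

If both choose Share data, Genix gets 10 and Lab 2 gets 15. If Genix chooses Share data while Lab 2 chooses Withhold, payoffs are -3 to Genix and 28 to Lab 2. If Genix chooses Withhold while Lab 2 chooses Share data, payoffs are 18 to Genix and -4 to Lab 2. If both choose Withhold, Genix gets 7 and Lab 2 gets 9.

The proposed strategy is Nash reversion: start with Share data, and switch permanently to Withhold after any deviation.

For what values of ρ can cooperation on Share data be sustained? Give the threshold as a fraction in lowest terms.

For Genix: deviation gain 18−10 = 8, per-period punishment loss 10−7 = 3. IC gives ρ ≥ 8/11.
For Lab 2: gain 13, loss 6 per period, so ρ ≥ 13/19.
The tighter constraint is Genix's, so cooperation needs ρ ≥ 8/11.

8/11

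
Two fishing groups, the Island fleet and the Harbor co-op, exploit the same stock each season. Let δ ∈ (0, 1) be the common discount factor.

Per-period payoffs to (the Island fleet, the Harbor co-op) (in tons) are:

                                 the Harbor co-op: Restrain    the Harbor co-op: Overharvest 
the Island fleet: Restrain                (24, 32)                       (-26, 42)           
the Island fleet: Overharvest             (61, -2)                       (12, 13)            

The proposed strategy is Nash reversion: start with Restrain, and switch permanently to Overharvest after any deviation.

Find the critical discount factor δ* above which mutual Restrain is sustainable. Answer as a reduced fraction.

For the Island fleet: deviation gain 61−24 = 37, per-period punishment loss 24−12 = 12. IC gives δ ≥ 37/49.
For the Harbor co-op: gain 10, loss 19 per period, so δ ≥ 10/29.
The tighter constraint is the Island fleet's, so cooperation needs δ ≥ 37/49.

37/49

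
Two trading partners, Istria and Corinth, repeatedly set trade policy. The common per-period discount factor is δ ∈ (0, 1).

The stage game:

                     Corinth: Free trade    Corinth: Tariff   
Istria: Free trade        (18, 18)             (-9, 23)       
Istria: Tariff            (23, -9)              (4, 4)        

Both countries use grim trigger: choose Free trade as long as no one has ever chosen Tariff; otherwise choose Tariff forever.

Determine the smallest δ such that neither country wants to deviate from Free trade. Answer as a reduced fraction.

5/19

Under grim trigger the critical discount factor is (T−C)/(T−P) with T = 23, C = 18, P = 4.
δ* = (23−18)/(23−4) = 5/19.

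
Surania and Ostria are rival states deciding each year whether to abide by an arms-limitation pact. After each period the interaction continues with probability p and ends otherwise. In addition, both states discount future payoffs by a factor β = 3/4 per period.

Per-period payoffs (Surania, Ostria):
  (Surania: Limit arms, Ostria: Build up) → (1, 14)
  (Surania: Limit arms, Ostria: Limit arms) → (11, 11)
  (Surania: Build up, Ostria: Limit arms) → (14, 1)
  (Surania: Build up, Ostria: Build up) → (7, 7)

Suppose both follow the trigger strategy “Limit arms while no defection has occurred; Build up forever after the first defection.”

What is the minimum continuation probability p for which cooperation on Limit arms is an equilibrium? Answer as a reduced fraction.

4/7

Expected continuation weight on next period's payoff is β·p = 3/4·p, which plays the role of the discount factor.
Cooperation requires 3/4·p ≥ (14−11)/(14−7) = 3/7, hence p ≥ 4/7.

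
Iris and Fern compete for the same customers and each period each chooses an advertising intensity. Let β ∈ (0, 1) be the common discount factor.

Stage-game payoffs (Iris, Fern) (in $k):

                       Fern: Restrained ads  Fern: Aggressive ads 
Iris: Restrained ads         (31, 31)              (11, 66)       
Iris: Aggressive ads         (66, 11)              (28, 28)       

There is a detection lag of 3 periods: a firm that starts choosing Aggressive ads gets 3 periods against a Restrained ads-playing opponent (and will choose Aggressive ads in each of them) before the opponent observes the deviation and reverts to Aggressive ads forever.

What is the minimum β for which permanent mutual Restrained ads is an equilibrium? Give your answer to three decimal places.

0.973

The best deviation is to choose Aggressive ads for all 3 undetected periods, earning 66 each, then 28 forever once detected.
Deviation value: 66(1−β^3)/(1−β) + 28β^3/(1−β); cooperation value: 31/(1−β).
IC: 31 ≥ 66(1−β^3) + 28β^3 = 66 − 38β^3.
So β^3 ≥ 35/38, giving β ≥ (35/38)^(1/3) ≈ 0.973.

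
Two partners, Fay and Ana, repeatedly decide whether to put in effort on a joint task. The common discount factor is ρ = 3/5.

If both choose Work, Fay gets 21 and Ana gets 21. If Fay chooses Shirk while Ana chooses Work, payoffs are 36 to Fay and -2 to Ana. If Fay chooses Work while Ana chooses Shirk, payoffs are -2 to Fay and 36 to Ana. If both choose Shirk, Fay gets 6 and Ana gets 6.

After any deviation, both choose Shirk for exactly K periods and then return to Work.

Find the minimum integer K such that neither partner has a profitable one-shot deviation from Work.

3

No profitable deviation requires (21−6)(ρ+…+ρ^K) ≥ 36−21, i.e. ρ+…+ρ^K ≥ 1 ≈ 1.0000.
With ρ = 3/5, the partial sums are K=1: 0.6000, K=2: 0.9600, K=3: 1.1760.
K = 3 is the first length at which the sum reaches 1.0000.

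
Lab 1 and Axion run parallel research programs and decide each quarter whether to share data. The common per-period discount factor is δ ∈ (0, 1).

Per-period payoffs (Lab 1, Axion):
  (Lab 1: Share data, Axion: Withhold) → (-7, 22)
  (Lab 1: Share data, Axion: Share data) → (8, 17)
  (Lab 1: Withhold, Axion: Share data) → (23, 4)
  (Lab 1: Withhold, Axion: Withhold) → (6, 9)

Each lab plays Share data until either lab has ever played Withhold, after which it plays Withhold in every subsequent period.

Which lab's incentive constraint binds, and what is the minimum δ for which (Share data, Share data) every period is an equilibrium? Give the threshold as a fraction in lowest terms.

Lab 1; δ ≥ 15/17

Lab 1: cooperation gives 8 each period; deviation gives 23 once then 6 forever.
  8/(1−δ) ≥ 23 + 6δ/(1−δ) ⇒ δ ≥ 15/17.
Axion: cooperation gives 17 each period; deviation gives 22 once then 9 forever.
  δ ≥ 5/13.
Both must hold, so the binding constraint is Lab 1's: δ ≥ 15/17.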